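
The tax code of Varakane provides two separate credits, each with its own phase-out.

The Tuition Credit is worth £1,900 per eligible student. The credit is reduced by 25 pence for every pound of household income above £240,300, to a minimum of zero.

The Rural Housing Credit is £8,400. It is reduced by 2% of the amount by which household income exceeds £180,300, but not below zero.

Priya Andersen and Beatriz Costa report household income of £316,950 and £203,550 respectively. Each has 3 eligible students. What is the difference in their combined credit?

£7,968

Priya (£316,950): Tuition Credit: base = 3 × £1,900 = £5,700. 25% of the £76,650 excess over £240,300 is £19,162.50 ≥ base, so the credit is £0. Rural Housing Credit: 2% of the £136,650 excess over £180,300 is £2,733; credit = £8,400 − £2,733 = £5,667. total £0 + £5,667 = £5,667
Beatriz (£203,550): Tuition Credit: base = 3 × £1,900 = £5,700. £203,550 is at or below the £240,300 threshold, so the full £5,700 applies. Rural Housing Credit: 2% of the £23,250 excess over £180,300 is £465; credit = £8,400 − £465 = £7,935. total £5,700 + £7,935 = £13,635
Difference: |£5,667 − £13,635| = £7,968.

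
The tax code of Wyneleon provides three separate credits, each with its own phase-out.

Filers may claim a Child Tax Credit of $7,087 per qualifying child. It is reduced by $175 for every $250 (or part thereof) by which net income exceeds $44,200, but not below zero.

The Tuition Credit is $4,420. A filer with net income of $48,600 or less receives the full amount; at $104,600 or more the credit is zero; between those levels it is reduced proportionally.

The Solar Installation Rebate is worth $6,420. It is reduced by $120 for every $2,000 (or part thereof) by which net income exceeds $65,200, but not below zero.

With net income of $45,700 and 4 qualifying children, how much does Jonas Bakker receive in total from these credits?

$38,138

Child Tax Credit: base = 4 × $7,087 = $28,348. income exceeds $44,200 by $1,500, which is 6 full-or-partial $250 increments; reduction = 6 × $175 = $1,050, leaving $27,298.
Tuition Credit: $45,700 is at or below the $48,600 threshold, so the full $4,420 applies.
Solar Installation Rebate: $45,700 is at or below the $65,200 threshold, so the full $6,420 applies.
Total: $27,298 + $4,420 + $6,420 = $38,138.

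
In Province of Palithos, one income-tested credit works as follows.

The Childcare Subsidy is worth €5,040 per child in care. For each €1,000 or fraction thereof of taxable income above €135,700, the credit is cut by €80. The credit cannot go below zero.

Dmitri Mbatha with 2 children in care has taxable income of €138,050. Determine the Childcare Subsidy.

€9,840

Childcare Subsidy: base = 2 × €5,040 = €10,080. income exceeds €135,700 by €2,350, which is 3 full-or-partial €1,000 increments; reduction = 3 × €80 = €240, leaving €9,840.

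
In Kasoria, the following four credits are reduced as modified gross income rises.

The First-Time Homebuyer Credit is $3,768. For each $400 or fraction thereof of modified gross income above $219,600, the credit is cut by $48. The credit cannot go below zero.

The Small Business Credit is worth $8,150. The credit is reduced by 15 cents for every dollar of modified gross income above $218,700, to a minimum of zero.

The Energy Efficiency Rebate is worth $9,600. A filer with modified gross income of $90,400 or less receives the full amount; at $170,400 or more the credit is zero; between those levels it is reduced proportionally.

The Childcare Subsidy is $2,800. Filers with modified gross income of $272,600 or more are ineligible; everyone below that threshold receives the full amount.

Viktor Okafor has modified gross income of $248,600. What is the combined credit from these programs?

$6,729

First-Time Homebuyer Credit: income exceeds $219,600 by $29,000, which is 73 full-or-partial $400 increments; reduction = 73 × $48 = $3,504, leaving $264.
Small Business Credit: 15% of the $29,900 excess over $218,700 is $4,485; credit = $8,150 − $4,485 = $3,665.
Energy Efficiency Rebate: $248,600 is at or above $170,400, so the credit is $0.
Childcare Subsidy: $248,600 is below the $272,600 cutoff, so the full $2,800 applies.
Total: $264 + $3,665 + $0 + $2,800 = $6,729.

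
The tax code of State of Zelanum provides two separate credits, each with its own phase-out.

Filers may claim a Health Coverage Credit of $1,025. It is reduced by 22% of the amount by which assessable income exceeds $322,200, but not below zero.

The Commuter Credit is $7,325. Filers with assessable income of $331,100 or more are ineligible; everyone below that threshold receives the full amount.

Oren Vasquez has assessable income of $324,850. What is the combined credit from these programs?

$7,767

Health Coverage Credit: 22% of the $2,650 excess over $322,200 is $583; credit = $1,025 − $583 = $442.
Commuter Credit: $324,850 is below the $331,100 cutoff, so the full $7,325 applies.
Total: $442 + $7,325 = $7,767.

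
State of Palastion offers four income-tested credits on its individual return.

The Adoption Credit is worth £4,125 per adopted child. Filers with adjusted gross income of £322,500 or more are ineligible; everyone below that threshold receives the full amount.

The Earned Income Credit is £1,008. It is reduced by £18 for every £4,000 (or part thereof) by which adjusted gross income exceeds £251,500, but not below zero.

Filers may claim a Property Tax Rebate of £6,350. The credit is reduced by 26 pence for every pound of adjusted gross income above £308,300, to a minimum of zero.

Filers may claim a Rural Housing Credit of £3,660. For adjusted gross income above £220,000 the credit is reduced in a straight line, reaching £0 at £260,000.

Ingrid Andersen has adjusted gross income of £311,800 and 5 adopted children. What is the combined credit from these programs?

Adoption Credit: base = 5 × £4,125 = £20,625. £311,800 is below the £322,500 cutoff, so the full £20,625 applies.
Earned Income Credit: income exceeds £251,500 by £60,300, which is 16 full-or-partial £4,000 increments; reduction = 16 × £18 = £288, leaving £720.
Property Tax Rebate: 26% of the £3,500 excess over £308,300 is £910; credit = £6,350 − £910 = £5,440.
Rural Housing Credit: £311,800 is at or above £260,000, so the credit is £0.
Total: £20,625 + £720 + £5,440 + £0 = £26,785.

£26,785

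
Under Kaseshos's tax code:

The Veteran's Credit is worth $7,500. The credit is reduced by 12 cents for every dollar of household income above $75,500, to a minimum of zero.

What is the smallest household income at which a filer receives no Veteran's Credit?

$138,000

The credit falls by 12% of each dollar above $75,500, so it reaches zero when the excess is $7,500 / 12% = $62,500: income = $75,500 + $62,500 = $138,000.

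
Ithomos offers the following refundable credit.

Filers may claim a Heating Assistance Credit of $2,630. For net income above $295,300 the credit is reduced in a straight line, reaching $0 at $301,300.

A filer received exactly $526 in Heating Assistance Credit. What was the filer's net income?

$526 is 526/2,630 of the full $2,630, so 2,104/2,630 of the $6,000 range has been used: income = $295,300 + $6,000 × 2,104/2,630 = $300,100.

$300,100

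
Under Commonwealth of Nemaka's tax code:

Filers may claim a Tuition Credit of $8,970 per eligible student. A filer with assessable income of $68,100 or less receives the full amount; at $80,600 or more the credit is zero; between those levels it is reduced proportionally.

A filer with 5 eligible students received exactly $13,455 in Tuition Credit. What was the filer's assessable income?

Full credit = 5 × $8,970 = $44,850.
$13,455 is 13,455/44,850 of the full $44,850, so 31,395/44,850 of the $12,500 range has been used: income = $68,100 + $12,500 × 31,395/44,850 = $76,850.

$76,850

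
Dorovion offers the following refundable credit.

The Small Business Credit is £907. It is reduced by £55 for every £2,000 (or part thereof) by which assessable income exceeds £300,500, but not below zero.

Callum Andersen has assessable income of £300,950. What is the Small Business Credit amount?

Small Business Credit: income exceeds £300,500 by £450, which is 1 full-or-partial £2,000 increment; reduction = 1 × £55 = £55, leaving £852.

£852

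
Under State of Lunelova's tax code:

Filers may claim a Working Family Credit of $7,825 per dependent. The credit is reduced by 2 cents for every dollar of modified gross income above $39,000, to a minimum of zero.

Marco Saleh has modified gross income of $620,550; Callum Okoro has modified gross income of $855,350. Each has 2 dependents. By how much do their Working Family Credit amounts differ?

$4,019

Marco ($620,550): Working Family Credit: base = 2 × $7,825 = $15,650. 2% of the $581,550 excess over $39,000 is $11,631; credit = $15,650 − $11,631 = $4,019.
Callum ($855,350): Working Family Credit: base = 2 × $7,825 = $15,650. 2% of the $816,350 excess over $39,000 is $16,327 ≥ base, so the credit is $0.
Difference: |$4,019 − $0| = $4,019.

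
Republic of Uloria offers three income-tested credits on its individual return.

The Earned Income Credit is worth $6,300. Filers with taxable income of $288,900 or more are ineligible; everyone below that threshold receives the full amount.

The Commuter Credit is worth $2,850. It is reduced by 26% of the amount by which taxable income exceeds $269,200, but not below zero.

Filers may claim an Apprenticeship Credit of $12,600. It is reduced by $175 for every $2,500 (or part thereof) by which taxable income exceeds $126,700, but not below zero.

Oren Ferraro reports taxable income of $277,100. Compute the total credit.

$9,021

Earned Income Credit: $277,100 is below the $288,900 cutoff, so the full $6,300 applies.
Commuter Credit: 26% of the $7,900 excess over $269,200 is $2,054; credit = $2,850 − $2,054 = $796.
Apprenticeship Credit: income exceeds $126,700 by $150,400, which is 61 full-or-partial $2,500 increments; reduction = 61 × $175 = $10,675, leaving $1,925.
Total: $6,300 + $796 + $1,925 = $9,021.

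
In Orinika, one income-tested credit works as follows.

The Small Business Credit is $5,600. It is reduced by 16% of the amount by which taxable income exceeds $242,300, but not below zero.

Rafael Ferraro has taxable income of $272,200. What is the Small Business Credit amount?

Small Business Credit: 16% of the $29,900 excess over $242,300 is $4,784; credit = $5,600 − $4,784 = $816.

$816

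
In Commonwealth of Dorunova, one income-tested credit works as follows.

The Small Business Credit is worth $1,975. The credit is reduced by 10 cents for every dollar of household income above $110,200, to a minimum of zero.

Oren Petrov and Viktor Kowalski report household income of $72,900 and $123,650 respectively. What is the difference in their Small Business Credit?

Oren ($72,900): Small Business Credit: $72,900 is at or below the $110,200 threshold, so the full $1,975 applies.
Viktor ($123,650): Small Business Credit: 10% of the $13,450 excess over $110,200 is $1,345; credit = $1,975 − $1,345 = $630.
Difference: |$1,975 − $630| = $1,345.

$1,345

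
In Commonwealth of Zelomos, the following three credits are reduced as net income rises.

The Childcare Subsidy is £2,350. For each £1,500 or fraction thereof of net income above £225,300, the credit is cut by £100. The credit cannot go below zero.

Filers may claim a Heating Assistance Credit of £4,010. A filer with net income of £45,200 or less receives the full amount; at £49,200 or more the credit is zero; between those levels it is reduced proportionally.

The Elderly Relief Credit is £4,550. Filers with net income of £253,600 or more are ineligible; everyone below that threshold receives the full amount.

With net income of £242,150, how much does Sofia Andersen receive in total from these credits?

Childcare Subsidy: income exceeds £225,300 by £16,850, which is 12 full-or-partial £1,500 increments; reduction = 12 × £100 = £1,200, leaving £1,150.
Heating Assistance Credit: £242,150 is at or above £49,200, so the credit is £0.
Elderly Relief Credit: £242,150 is below the £253,600 cutoff, so the full £4,550 applies.
Total: £1,150 + £0 + £4,550 = £5,700.

£5,700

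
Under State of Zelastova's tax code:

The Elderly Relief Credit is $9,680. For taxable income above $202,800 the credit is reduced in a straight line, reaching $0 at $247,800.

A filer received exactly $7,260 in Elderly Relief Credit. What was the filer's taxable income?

$7,260 is 7,260/9,680 of the full $9,680, so 2,420/9,680 of the $45,000 range has been used: income = $202,800 + $45,000 × 2,420/9,680 = $214,050.

$214,050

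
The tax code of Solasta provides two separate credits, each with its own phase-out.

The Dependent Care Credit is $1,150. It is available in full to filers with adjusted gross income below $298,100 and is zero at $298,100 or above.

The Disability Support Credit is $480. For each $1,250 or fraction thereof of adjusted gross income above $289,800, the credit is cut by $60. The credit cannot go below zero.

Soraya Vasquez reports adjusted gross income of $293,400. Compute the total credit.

$1,450

Dependent Care Credit: $293,400 is below the $298,100 cutoff, so the full $1,150 applies.
Disability Support Credit: income exceeds $289,800 by $3,600, which is 3 full-or-partial $1,250 increments; reduction = 3 × $60 = $180, leaving $300.
Total: $1,150 + $300 = $1,450.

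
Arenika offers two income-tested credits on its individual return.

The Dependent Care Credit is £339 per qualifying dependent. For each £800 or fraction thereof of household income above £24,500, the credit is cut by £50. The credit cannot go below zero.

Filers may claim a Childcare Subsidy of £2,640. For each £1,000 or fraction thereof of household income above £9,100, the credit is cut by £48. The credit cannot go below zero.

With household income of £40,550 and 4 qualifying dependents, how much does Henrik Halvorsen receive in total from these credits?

£1,410

Dependent Care Credit: base = 4 × £339 = £1,356. income exceeds £24,500 by £16,050, which is 21 full-or-partial £800 increments; reduction = 21 × £50 = £1,050, leaving £306.
Childcare Subsidy: income exceeds £9,100 by £31,450, which is 32 full-or-partial £1,000 increments; reduction = 32 × £48 = £1,536, leaving £1,104.
Total: £306 + £1,104 = £1,410.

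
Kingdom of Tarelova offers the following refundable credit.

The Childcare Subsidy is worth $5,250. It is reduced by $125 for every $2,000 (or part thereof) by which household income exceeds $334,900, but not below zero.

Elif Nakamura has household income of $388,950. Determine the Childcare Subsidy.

$1,750

Childcare Subsidy: income exceeds $334,900 by $54,050, which is 28 full-or-partial $2,000 increments; reduction = 28 × $125 = $3,500, leaving $1,750.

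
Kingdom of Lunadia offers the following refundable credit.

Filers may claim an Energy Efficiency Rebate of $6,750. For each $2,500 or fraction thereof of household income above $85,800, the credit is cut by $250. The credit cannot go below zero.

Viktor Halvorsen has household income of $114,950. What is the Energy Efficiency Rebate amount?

Energy Efficiency Rebate: income exceeds $85,800 by $29,150, which is 12 full-or-partial $2,500 increments; reduction = 12 × $250 = $3,000, leaving $3,750.

$3,750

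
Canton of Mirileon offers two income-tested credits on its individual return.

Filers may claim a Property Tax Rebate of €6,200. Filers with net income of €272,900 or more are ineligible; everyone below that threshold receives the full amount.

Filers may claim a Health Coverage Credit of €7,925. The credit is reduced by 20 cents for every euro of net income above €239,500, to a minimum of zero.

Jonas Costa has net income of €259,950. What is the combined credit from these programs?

Property Tax Rebate: €259,950 is below the €272,900 cutoff, so the full €6,200 applies.
Health Coverage Credit: 20% of the €20,450 excess over €239,500 is €4,090; credit = €7,925 − €4,090 = €3,835.
Total: €6,200 + €3,835 = €10,035.

€10,035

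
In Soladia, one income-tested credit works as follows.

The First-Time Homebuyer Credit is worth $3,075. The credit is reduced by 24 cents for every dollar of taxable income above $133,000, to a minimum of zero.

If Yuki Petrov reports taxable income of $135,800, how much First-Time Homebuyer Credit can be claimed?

$2,403

First-Time Homebuyer Credit: 24% of the $2,800 excess over $133,000 is $672; credit = $3,075 − $672 = $2,403.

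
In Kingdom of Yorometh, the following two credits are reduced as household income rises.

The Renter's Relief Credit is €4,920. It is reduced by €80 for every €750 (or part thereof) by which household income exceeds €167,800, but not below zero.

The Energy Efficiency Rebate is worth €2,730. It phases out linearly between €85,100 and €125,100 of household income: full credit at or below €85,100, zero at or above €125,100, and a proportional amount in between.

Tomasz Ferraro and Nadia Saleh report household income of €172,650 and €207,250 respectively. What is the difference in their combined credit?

€3,680

Tomasz (€172,650): Renter's Relief Credit: income exceeds €167,800 by €4,850, which is 7 full-or-partial €750 increments; reduction = 7 × €80 = €560, leaving €4,360. Energy Efficiency Rebate: €172,650 is at or above €125,100, so the credit is €0. total €4,360 + €0 = €4,360
Nadia (€207,250): Renter's Relief Credit: income exceeds €167,800 by €39,450, which is 53 full-or-partial €750 increments; reduction = 53 × €80 = €4,240, leaving €680. Energy Efficiency Rebate: €207,250 is at or above €125,100, so the credit is €0. total €680 + €0 = €680
Difference: |€4,360 − €680| = €3,680.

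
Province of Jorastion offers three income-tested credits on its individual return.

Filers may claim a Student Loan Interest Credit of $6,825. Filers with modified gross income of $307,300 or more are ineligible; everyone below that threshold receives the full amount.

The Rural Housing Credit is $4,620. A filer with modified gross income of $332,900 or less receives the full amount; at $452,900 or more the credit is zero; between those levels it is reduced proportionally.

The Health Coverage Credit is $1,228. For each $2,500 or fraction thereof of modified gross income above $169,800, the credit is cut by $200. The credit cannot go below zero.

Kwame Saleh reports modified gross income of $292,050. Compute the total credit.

Student Loan Interest Credit: $292,050 is below the $307,300 cutoff, so the full $6,825 applies.
Rural Housing Credit: $292,050 is at or below the $332,900 threshold, so the full $4,620 applies.
Health Coverage Credit: income exceeds $169,800 by $122,250 → 49 increments × $200 = $9,800 ≥ base, so the credit is $0.
Total: $6,825 + $4,620 + $0 = $11,445.

$11,445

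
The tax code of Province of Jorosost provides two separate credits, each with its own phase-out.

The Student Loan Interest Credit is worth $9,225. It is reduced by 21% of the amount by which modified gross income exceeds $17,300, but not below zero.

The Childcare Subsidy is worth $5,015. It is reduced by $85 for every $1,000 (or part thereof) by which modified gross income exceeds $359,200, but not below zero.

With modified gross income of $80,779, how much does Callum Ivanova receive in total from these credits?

Student Loan Interest Credit: 21% of the $63,479 excess over $17,300 is $13,330.59 ≥ base, so the credit is $0.
Childcare Subsidy: $80,779 is at or below the $359,200 threshold, so the full $5,015 applies.
Total: $0 + $5,015 = $5,015.

$5,015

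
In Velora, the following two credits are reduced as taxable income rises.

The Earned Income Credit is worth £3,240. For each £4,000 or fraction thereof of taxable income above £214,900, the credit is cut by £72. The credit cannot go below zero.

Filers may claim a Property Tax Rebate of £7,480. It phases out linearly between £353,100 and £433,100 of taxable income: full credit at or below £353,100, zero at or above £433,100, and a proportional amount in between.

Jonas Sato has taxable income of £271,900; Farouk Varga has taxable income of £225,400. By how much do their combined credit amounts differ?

£864

Jonas (£271,900): Earned Income Credit: income exceeds £214,900 by £57,000, which is 15 full-or-partial £4,000 increments; reduction = 15 × £72 = £1,080, leaving £2,160. Property Tax Rebate: £271,900 is at or below the £353,100 threshold, so the full £7,480 applies. total £2,160 + £7,480 = £9,640
Farouk (£225,400): Earned Income Credit: income exceeds £214,900 by £10,500, which is 3 full-or-partial £4,000 increments; reduction = 3 × £72 = £216, leaving £3,024. Property Tax Rebate: £225,400 is at or below the £353,100 threshold, so the full £7,480 applies. total £3,024 + £7,480 = £10,504
Difference: |£9,640 − £10,504| = £864.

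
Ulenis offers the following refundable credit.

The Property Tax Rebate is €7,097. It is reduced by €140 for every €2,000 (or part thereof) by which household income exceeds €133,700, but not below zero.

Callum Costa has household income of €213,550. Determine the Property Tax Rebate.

€1,497

Property Tax Rebate: income exceeds €133,700 by €79,850, which is 40 full-or-partial €2,000 increments; reduction = 40 × €140 = €5,600, leaving €1,497.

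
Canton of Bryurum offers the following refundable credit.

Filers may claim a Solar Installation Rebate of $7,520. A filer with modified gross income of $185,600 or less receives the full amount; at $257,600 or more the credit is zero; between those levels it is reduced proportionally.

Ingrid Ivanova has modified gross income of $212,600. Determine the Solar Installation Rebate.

Solar Installation Rebate: $212,600 is $27,000 into a $72,000 phase-out range, leaving 45,000/72,000 of the credit: $7,520 × 45,000/72,000 = $4,700.

$4,700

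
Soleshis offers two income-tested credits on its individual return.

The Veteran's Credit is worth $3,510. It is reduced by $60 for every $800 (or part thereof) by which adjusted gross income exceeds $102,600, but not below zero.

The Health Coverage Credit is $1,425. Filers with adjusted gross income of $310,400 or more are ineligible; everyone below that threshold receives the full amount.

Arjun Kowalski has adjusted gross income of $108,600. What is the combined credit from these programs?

Veteran's Credit: income exceeds $102,600 by $6,000, which is 8 full-or-partial $800 increments; reduction = 8 × $60 = $480, leaving $3,030.
Health Coverage Credit: $108,600 is below the $310,400 cutoff, so the full $1,425 applies.
Total: $3,030 + $1,425 = $4,455.

$4,455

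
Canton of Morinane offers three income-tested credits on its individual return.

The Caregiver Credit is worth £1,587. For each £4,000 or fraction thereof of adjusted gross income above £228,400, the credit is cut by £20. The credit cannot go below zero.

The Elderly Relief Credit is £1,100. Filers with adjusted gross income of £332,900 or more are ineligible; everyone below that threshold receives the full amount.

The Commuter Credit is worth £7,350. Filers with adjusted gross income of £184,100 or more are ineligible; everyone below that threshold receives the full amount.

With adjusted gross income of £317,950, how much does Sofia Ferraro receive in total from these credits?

£2,227

Caregiver Credit: income exceeds £228,400 by £89,550, which is 23 full-or-partial £4,000 increments; reduction = 23 × £20 = £460, leaving £1,127.
Elderly Relief Credit: £317,950 is below the £332,900 cutoff, so the full £1,100 applies.
Commuter Credit: £317,950 meets or exceeds the £184,100 cutoff, so the credit is £0.
Total: £1,127 + £1,100 + £0 = £2,227.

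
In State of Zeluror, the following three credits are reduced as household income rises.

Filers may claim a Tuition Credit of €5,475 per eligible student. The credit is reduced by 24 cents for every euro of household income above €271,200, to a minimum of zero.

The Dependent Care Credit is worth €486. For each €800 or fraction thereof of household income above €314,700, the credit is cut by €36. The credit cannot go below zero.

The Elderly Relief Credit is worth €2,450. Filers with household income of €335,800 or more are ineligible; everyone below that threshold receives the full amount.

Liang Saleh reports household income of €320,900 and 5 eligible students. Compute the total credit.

Tuition Credit: base = 5 × €5,475 = €27,375. 24% of the €49,700 excess over €271,200 is €11,928; credit = €27,375 − €11,928 = €15,447.
Dependent Care Credit: income exceeds €314,700 by €6,200, which is 8 full-or-partial €800 increments; reduction = 8 × €36 = €288, leaving €198.
Elderly Relief Credit: €320,900 is below the €335,800 cutoff, so the full €2,450 applies.
Total: €15,447 + €198 + €2,450 = €18,095.

€18,095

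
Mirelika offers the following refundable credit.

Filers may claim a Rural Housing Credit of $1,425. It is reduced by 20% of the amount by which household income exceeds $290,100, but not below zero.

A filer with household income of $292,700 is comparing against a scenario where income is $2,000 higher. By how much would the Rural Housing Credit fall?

$400

At $292,700 — 20% of the $2,600 excess over $290,100 is $520; credit = $1,425 − $520 = $905.
At $294,700 — 20% of the $4,600 excess over $290,100 is $920; credit = $1,425 − $920 = $505.
Lost: $905 − $505 = $400.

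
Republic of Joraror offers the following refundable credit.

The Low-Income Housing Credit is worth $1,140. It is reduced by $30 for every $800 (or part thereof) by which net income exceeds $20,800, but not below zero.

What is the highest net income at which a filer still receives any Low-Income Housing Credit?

After 37 increments the reduction is 37 × $30 = $1,110, leaving $30; one more increment wipes it out. Increment 37 ends at excess 37 × $800 = $29,600, so the highest qualifying income is $20,800 + $29,600 = $50,400.

$50,400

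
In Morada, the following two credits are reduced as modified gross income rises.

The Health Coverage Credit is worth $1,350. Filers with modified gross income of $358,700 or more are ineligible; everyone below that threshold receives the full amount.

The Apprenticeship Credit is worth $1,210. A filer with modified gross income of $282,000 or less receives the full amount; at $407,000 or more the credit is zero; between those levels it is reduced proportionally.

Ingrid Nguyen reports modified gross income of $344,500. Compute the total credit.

Health Coverage Credit: $344,500 is below the $358,700 cutoff, so the full $1,350 applies.
Apprenticeship Credit: $344,500 is $62,500 into a $125,000 phase-out range, leaving 62,500/125,000 of the credit: $1,210 × 62,500/125,000 = $605.
Total: $1,350 + $605 = $1,955.

$1,955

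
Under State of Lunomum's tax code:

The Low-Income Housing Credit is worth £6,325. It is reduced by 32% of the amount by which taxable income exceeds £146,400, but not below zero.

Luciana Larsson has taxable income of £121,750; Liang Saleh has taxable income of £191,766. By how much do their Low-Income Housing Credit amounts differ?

Luciana (£121,750): Low-Income Housing Credit: £121,750 is at or below the £146,400 threshold, so the full £6,325 applies.
Liang (£191,766): Low-Income Housing Credit: 32% of the £45,366 excess over £146,400 is £14,517.12 ≥ base, so the credit is £0.
Difference: |£6,325 − £0| = £6,325.

£6,325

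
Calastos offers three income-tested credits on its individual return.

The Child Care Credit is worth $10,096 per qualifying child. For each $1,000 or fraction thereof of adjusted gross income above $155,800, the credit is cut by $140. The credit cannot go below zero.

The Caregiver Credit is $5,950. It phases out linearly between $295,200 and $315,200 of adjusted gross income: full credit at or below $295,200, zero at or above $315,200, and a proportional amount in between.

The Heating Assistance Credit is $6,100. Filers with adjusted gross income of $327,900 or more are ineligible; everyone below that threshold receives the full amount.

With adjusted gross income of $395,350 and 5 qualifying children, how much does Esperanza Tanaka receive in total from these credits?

Child Care Credit: base = 5 × $10,096 = $50,480. income exceeds $155,800 by $239,550, which is 240 full-or-partial $1,000 increments; reduction = 240 × $140 = $33,600, leaving $16,880.
Caregiver Credit: $395,350 is at or above $315,200, so the credit is $0.
Heating Assistance Credit: $395,350 meets or exceeds the $327,900 cutoff, so the credit is $0.
Total: $16,880 + $0 + $0 = $16,880.

$16,880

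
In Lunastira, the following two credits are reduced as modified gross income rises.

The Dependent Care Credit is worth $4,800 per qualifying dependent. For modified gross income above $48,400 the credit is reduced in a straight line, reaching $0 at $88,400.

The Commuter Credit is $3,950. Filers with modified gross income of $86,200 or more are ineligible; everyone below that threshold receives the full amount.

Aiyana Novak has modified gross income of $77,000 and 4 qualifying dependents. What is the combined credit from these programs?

Dependent Care Credit: base = 4 × $4,800 = $19,200. $77,000 is $28,600 into a $40,000 phase-out range, leaving 11,400/40,000 of the credit: $19,200 × 11,400/40,000 = $5,472.
Commuter Credit: $77,000 is below the $86,200 cutoff, so the full $3,950 applies.
Total: $5,472 + $3,950 = $9,422.

$9,422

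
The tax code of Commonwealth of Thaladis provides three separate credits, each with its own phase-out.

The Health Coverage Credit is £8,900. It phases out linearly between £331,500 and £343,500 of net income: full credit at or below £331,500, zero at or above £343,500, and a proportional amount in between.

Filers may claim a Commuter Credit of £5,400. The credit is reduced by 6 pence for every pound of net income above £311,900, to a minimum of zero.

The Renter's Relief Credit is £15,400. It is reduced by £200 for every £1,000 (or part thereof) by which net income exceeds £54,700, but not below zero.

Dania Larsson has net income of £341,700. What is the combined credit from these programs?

£4,947

Health Coverage Credit: £341,700 is £10,200 into a £12,000 phase-out range, leaving 1,800/12,000 of the credit: £8,900 × 1,800/12,000 = £1,335.
Commuter Credit: 6% of the £29,800 excess over £311,900 is £1,788; credit = £5,400 − £1,788 = £3,612.
Renter's Relief Credit: income exceeds £54,700 by £287,000 → 287 increments × £200 = £57,400 ≥ base, so the credit is £0.
Total: £1,335 + £3,612 + £0 = £4,947.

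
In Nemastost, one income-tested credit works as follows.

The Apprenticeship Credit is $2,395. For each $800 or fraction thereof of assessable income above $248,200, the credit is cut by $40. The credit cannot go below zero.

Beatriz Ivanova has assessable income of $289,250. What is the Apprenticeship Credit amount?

Apprenticeship Credit: income exceeds $248,200 by $41,050, which is 52 full-or-partial $800 increments; reduction = 52 × $40 = $2,080, leaving $315.

$315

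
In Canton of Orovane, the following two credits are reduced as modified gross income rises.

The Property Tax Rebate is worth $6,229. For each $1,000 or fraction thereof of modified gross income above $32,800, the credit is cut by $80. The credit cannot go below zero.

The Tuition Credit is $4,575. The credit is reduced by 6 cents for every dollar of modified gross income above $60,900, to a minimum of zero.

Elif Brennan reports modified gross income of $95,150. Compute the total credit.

Property Tax Rebate: income exceeds $32,800 by $62,350, which is 63 full-or-partial $1,000 increments; reduction = 63 × $80 = $5,040, leaving $1,189.
Tuition Credit: 6% of the $34,250 excess over $60,900 is $2,055; credit = $4,575 − $2,055 = $2,520.
Total: $1,189 + $2,520 = $3,709.

$3,709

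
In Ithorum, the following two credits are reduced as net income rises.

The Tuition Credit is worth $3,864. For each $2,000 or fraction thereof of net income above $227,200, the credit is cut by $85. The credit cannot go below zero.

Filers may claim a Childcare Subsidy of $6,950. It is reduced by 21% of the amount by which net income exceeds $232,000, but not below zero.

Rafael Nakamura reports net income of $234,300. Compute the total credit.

$9,991

Tuition Credit: income exceeds $227,200 by $7,100, which is 4 full-or-partial $2,000 increments; reduction = 4 × $85 = $340, leaving $3,524.
Childcare Subsidy: 21% of the $2,300 excess over $232,000 is $483; credit = $6,950 − $483 = $6,467.
Total: $3,524 + $6,467 = $9,991.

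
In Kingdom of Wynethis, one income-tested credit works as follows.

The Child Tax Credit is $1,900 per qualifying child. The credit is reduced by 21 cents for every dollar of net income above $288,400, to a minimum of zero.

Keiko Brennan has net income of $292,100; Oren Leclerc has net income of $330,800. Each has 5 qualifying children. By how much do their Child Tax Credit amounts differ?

$8,127

Keiko ($292,100): Child Tax Credit: base = 5 × $1,900 = $9,500. 21% of the $3,700 excess over $288,400 is $777; credit = $9,500 − $777 = $8,723.
Oren ($330,800): Child Tax Credit: base = 5 × $1,900 = $9,500. 21% of the $42,400 excess over $288,400 is $8,904; credit = $9,500 − $8,904 = $596.
Difference: |$8,723 − $596| = $8,127.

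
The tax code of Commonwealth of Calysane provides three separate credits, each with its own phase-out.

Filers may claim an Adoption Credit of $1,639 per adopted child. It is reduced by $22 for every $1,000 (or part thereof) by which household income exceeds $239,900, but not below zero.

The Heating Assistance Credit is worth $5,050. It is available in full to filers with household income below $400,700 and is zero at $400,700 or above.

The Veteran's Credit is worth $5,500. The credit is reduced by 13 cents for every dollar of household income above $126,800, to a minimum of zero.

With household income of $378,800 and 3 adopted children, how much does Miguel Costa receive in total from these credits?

$6,909

Adoption Credit: base = 3 × $1,639 = $4,917. income exceeds $239,900 by $138,900, which is 139 full-or-partial $1,000 increments; reduction = 139 × $22 = $3,058, leaving $1,859.
Heating Assistance Credit: $378,800 is below the $400,700 cutoff, so the full $5,050 applies.
Veteran's Credit: 13% of the $252,000 excess over $126,800 is $32,760 ≥ base, so the credit is $0.
Total: $1,859 + $5,050 + $0 = $6,909.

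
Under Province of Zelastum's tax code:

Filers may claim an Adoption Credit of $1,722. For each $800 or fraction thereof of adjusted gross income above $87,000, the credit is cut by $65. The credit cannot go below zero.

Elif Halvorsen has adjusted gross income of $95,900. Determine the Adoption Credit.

Adoption Credit: income exceeds $87,000 by $8,900, which is 12 full-or-partial $800 increments; reduction = 12 × $65 = $780, leaving $942.

$942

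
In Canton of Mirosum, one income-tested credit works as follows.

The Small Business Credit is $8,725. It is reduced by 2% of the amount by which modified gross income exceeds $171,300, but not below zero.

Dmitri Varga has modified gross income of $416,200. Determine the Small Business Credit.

Small Business Credit: 2% of the $244,900 excess over $171,300 is $4,898; credit = $8,725 − $4,898 = $3,827.

$3,827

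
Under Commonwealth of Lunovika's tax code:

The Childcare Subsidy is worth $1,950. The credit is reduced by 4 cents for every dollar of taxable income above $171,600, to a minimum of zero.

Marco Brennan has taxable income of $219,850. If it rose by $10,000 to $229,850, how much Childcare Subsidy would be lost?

$20

At $219,850 — 4% of the $48,250 excess over $171,600 is $1,930; credit = $1,950 − $1,930 = $20.
At $229,850 — 4% of the $58,250 excess over $171,600 is $2,330 ≥ base, so the credit is $0.
Lost: $20 − $0 = $20.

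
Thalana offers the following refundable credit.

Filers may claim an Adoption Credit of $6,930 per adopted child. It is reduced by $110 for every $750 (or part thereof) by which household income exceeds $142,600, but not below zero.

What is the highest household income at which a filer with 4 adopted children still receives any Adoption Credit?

$330,850

Full credit = 4 × $6,930 = $27,720.
After 251 increments the reduction is 251 × $110 = $27,610, leaving $110; one more increment wipes it out. Increment 251 ends at excess 251 × $750 = $188,250, so the highest qualifying income is $142,600 + $188,250 = $330,850.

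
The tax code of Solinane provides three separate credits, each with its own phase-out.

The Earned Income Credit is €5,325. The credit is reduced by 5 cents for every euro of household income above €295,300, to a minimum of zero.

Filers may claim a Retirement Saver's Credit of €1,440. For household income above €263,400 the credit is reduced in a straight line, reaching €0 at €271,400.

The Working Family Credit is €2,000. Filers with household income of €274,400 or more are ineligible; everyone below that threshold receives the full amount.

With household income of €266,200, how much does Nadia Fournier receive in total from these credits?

€8,261

Earned Income Credit: €266,200 is at or below the €295,300 threshold, so the full €5,325 applies.
Retirement Saver's Credit: €266,200 is €2,800 into a €8,000 phase-out range, leaving 5,200/8,000 of the credit: €1,440 × 5,200/8,000 = €936.
Working Family Credit: €266,200 is below the €274,400 cutoff, so the full €2,000 applies.
Total: €5,325 + €936 + €2,000 = €8,261.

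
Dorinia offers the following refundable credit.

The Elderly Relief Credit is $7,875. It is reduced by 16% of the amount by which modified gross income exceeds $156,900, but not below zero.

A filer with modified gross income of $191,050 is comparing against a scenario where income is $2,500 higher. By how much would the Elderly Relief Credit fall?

$400

At $191,050 — 16% of the $34,150 excess over $156,900 is $5,464; credit = $7,875 − $5,464 = $2,411.
At $193,550 — 16% of the $36,650 excess over $156,900 is $5,864; credit = $7,875 − $5,864 = $2,011.
Lost: $2,411 − $2,011 = $400.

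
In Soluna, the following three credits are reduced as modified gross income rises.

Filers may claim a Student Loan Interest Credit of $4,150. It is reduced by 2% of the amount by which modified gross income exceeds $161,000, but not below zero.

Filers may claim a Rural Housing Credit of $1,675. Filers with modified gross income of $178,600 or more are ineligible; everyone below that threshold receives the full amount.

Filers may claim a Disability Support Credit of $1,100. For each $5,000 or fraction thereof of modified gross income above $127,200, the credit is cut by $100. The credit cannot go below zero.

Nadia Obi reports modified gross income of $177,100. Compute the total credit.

Student Loan Interest Credit: 2% of the $16,100 excess over $161,000 is $322; credit = $4,150 − $322 = $3,828.
Rural Housing Credit: $177,100 is below the $178,600 cutoff, so the full $1,675 applies.
Disability Support Credit: income exceeds $127,200 by $49,900, which is 10 full-or-partial $5,000 increments; reduction = 10 × $100 = $1,000, leaving $100.
Total: $3,828 + $1,675 + $100 = $5,603.

$5,603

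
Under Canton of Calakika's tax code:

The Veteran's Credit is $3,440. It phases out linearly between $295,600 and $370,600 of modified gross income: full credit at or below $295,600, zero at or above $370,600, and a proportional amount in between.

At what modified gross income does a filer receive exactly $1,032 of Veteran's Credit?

$348,100

$1,032 is 1,032/3,440 of the full $3,440, so 2,408/3,440 of the $75,000 range has been used: income = $295,600 + $75,000 × 2,408/3,440 = $348,100.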